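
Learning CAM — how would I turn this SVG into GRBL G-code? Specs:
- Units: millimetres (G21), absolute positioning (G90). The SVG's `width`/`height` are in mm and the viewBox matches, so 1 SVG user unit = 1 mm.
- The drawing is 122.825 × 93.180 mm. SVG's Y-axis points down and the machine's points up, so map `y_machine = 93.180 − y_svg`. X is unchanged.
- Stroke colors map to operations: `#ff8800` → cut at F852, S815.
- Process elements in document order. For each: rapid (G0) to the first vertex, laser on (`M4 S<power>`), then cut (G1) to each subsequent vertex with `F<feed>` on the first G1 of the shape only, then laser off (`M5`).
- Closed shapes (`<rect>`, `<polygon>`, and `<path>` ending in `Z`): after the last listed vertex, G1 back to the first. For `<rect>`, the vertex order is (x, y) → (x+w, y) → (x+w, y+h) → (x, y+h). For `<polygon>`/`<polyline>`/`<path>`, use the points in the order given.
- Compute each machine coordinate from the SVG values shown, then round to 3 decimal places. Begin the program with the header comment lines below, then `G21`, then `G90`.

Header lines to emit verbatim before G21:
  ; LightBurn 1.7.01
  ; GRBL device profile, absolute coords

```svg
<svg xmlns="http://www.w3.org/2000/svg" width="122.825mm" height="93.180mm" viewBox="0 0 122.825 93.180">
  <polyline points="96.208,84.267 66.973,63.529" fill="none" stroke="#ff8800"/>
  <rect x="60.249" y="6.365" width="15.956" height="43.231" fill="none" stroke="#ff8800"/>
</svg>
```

; LightBurn 1.7.01
; GRBL device profile, absolute coords
G21
G90
G0 X96.208 Y8.913
M4 S815
G1 X66.973 Y29.651 F852
M5
G0 X60.249 Y86.815
M4 S815
G1 X76.205 Y86.815 F852
G1 X76.205 Y43.584
G1 X60.249 Y43.584
G1 X60.249 Y86.815
M5

Since the viewBox matches the mm dimensions, user units are millimetres directly. The only transform is the Y-flip y_m = 93.180 − y_svg.

Shape 1 is a line segment drawn with `<polyline>`. Its stroke #ff8800 means cut at S815, F852. After flipping Y the toolpath is (96.208,8.913) → (66.973,29.651).

Shape 2 is a rectangle drawn with `<rect>`. Its stroke #ff8800 means cut at S815, F852. After flipping Y the toolpath is (60.249,86.815) → (76.205,86.815) → (76.205,43.584) → (60.249,43.584) → (60.249,86.815), returning to the start.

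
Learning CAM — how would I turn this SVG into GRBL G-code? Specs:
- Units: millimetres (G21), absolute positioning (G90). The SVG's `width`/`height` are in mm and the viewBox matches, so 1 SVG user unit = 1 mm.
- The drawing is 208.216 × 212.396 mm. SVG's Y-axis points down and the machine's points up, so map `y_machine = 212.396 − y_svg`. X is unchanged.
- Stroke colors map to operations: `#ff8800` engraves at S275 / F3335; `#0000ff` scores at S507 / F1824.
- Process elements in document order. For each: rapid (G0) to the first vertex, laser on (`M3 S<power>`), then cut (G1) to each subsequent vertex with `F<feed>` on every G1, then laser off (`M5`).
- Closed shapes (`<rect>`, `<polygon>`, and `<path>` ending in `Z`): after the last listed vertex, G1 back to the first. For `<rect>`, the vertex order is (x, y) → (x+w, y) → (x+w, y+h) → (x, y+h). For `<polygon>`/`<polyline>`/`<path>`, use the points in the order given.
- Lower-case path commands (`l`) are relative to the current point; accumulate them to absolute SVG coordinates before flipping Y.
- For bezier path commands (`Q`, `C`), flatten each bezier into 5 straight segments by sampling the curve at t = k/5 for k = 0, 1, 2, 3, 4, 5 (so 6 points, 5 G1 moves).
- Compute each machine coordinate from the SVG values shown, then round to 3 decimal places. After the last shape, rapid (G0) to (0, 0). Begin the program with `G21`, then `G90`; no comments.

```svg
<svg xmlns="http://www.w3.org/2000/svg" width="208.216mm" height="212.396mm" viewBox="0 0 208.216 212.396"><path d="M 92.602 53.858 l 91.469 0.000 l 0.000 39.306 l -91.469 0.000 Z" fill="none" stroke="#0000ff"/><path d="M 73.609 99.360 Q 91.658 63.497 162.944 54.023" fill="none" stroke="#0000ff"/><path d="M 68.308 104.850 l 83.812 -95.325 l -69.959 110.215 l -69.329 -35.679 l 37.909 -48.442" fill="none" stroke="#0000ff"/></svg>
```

viewBox `0 0 208.216 212.396` with mm width/height → 1 unit = 1 mm. Flip: y_m = 212.396 − y_svg.

**Shape 1** — `<path>` rectangle, stroke `#0000ff` → score (S507, F1824). Machine vertices: (92.602,158.538) → (184.071,158.538) → (184.071,119.232) → (92.602,119.232) → (92.602,158.538). Closed: final G1 returns to the first vertex.

**Shape 2** — `<path>` quadratic bezier, stroke `#0000ff` → score (S507, F1824). Control points (SVG): P0=(73.609,99.360), P1=(91.658,63.497), P2=(162.944,54.023); sampled at t=k/5. Machine vertices: (73.609,113.036) → (82.958,126.326) → (96.566,137.504) → (114.433,146.572) → (136.559,153.528) → (162.944,158.373). Open path.

**Shape 3** — `<path>` open polyline, stroke `#0000ff` → score (S507, F1824). Machine vertices: (68.308,107.546) → (152.120,202.871) → (82.161,92.656) → (12.832,128.335) → (50.741,176.777). Open path.

G21
G90
G0 X92.602 Y158.538
M3 S507
G1 X184.071 Y158.538 F1824
G1 X184.071 Y119.232 F1824
G1 X92.602 Y119.232 F1824
G1 X92.602 Y158.538 F1824
M5
G0 X73.609 Y113.036
M3 S507
G1 X82.958 Y126.326 F1824
G1 X96.566 Y137.504 F1824
G1 X114.433 Y146.572 F1824
G1 X136.559 Y153.528 F1824
G1 X162.944 Y158.373 F1824
M5
G0 X68.308 Y107.546
M3 S507
G1 X152.120 Y202.871 F1824
G1 X82.161 Y92.656 F1824
G1 X12.832 Y128.335 F1824
G1 X50.741 Y176.777 F1824
M5
G0 X0.000 Y0.000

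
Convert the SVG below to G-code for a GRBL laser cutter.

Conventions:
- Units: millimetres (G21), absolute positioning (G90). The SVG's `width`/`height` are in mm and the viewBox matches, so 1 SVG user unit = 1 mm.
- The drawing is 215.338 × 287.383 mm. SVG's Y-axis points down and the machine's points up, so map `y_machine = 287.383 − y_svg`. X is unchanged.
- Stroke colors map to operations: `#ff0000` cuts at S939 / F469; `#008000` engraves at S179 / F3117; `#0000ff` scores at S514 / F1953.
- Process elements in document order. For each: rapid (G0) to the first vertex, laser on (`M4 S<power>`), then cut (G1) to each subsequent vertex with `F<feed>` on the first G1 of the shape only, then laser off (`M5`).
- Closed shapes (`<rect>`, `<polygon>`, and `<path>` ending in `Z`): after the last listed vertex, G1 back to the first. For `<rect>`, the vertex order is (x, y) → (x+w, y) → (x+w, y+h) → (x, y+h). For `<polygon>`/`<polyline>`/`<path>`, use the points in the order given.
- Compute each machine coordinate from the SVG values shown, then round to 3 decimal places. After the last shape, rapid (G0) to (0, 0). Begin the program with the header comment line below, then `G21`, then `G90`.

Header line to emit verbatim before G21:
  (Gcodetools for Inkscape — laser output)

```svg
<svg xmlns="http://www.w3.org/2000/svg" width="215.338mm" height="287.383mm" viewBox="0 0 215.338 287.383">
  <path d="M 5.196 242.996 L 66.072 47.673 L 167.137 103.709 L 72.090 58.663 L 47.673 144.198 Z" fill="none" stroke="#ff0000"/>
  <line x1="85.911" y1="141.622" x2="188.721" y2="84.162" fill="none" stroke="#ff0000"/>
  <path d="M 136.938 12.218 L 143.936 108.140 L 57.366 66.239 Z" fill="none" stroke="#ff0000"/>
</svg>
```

viewBox `0 0 215.338 287.383` with mm width/height → 1 unit = 1 mm. Flip: y_m = 287.383 − y_svg.

**Shape 1** — `<path>` closed polygon, stroke `#ff0000` → cut (S939, F469). Machine vertices: (5.196,44.387) → (66.072,239.710) → (167.137,183.674) → (72.090,228.720) → (47.673,143.185) → (5.196,44.387). Closed: final G1 returns to the first vertex.

**Shape 2** — `<line>` line segment, stroke `#ff0000` → cut (S939, F469). Machine vertices: (85.911,145.761) → (188.721,203.221). Open path.

**Shape 3** — `<path>` regular polygon, stroke `#ff0000` → cut (S939, F469). Machine vertices: (136.938,275.165) → (143.936,179.243) → (57.366,221.144) → (136.938,275.165). Closed: final G1 returns to the first vertex.

(Gcodetools for Inkscape — laser output)
G21
G90
G0 X5.196 Y44.387
M4 S939
G1 X66.072 Y239.710 F469
G1 X167.137 Y183.674
G1 X72.090 Y228.720
G1 X47.673 Y143.185
G1 X5.196 Y44.387
M5
G0 X85.911 Y145.761
M4 S939
G1 X188.721 Y203.221 F469
M5
G0 X136.938 Y275.165
M4 S939
G1 X143.936 Y179.243 F469
G1 X57.366 Y221.144
G1 X136.938 Y275.165
M5
G0 X0.000 Y0.000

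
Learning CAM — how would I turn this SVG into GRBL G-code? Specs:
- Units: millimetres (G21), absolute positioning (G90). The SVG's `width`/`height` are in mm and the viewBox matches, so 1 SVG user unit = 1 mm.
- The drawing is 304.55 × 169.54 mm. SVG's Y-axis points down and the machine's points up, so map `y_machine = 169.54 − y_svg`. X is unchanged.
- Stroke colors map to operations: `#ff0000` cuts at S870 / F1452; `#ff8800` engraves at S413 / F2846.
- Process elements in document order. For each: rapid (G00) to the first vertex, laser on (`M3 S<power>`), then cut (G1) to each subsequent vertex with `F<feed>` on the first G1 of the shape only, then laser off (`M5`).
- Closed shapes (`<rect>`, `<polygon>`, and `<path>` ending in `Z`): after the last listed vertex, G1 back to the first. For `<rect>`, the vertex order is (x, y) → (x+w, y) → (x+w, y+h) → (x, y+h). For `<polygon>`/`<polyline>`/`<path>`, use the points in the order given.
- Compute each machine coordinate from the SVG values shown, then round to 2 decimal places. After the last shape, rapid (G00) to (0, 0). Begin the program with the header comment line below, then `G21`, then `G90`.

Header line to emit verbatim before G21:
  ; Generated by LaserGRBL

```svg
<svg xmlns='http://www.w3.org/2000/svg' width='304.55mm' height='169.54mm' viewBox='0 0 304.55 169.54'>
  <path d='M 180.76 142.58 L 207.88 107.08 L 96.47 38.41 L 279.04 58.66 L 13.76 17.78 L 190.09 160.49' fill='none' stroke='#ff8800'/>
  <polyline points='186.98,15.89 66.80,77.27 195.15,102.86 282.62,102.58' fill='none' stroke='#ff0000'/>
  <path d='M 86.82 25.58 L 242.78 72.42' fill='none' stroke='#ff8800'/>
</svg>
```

Since the viewBox matches the mm dimensions, user units are millimetres directly. The only transform is the Y-flip y_m = 169.54 − y_svg.

Shape 1 is a open polyline drawn with `<path>`. Its stroke #ff8800 means engrave at S413, F2846. After flipping Y the toolpath is (180.76,26.96) → (207.88,62.46) → (96.47,131.13) → (279.04,110.88) → (13.76,151.76) → (190.09,9.05).

Shape 2 is a open polyline drawn with `<polyline>`. Its stroke #ff0000 means cut at S870, F1452. After flipping Y the toolpath is (186.98,153.65) → (66.80,92.27) → (195.15,66.68) → (282.62,66.96).

Shape 3 is a line segment drawn with `<path>`. Its stroke #ff8800 means engrave at S413, F2846. After flipping Y the toolpath is (86.82,143.96) → (242.78,97.12).

; Generated by LaserGRBL
G21
G90
G00 X180.76 Y26.96
M3 S413
G1 X207.88 Y62.46 F2846
G1 X96.47 Y131.13
G1 X279.04 Y110.88
G1 X13.76 Y151.76
G1 X190.09 Y9.05
M5
G00 X186.98 Y153.65
M3 S870
G1 X66.80 Y92.27 F1452
G1 X195.15 Y66.68
G1 X282.62 Y66.96
M5
G00 X86.82 Y143.96
M3 S413
G1 X242.78 Y97.12 F2846
M5
G00 X0.00 Y0.00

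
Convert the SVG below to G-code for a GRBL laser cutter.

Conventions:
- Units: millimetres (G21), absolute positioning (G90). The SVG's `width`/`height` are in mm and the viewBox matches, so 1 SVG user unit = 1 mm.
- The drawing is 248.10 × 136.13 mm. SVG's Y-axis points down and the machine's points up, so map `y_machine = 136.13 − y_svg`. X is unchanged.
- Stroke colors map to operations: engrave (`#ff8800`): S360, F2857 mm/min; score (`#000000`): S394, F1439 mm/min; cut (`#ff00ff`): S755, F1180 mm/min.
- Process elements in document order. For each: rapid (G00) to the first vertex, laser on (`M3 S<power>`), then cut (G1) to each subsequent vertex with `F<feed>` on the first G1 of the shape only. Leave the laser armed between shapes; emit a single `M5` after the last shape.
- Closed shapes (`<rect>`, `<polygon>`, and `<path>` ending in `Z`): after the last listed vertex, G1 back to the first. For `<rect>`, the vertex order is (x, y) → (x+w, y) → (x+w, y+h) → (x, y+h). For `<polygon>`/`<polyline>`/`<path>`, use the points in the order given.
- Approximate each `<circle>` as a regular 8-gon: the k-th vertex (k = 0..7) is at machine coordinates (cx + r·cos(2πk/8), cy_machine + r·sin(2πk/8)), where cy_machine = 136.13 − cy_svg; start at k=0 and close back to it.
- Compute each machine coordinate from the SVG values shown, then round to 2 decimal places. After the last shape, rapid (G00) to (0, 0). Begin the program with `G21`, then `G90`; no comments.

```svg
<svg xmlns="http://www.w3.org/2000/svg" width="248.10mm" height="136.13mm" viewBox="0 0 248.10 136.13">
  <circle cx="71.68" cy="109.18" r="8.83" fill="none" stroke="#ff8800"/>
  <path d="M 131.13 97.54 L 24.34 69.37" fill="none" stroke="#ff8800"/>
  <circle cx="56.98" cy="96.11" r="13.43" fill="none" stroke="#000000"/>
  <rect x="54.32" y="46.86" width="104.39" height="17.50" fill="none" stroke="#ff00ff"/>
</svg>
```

G21
G90
G00 X80.51 Y26.95
M3 S360
G1 X77.92 Y33.19 F2857
G1 X71.68 Y35.78
G1 X65.44 Y33.19
G1 X62.85 Y26.95
G1 X65.44 Y20.71
G1 X71.68 Y18.12
G1 X77.92 Y20.71
G1 X80.51 Y26.95
G00 X131.13 Y38.59
M3 S360
G1 X24.34 Y66.76 F2857
G00 X70.41 Y40.02
M3 S394
G1 X66.48 Y49.52 F1439
G1 X56.98 Y53.45
G1 X47.48 Y49.52
G1 X43.55 Y40.02
G1 X47.48 Y30.52
G1 X56.98 Y26.59
G1 X66.48 Y30.52
G1 X70.41 Y40.02
G00 X54.32 Y89.27
M3 S755
G1 X158.71 Y89.27 F1180
G1 X158.71 Y71.77
G1 X54.32 Y71.77
G1 X54.32 Y89.27
M5
G00 X0.00 Y0.00

Since the viewBox matches the mm dimensions, user units are millimetres directly. The only transform is the Y-flip y_m = 136.13 − y_svg.

Shape 1 is a circle drawn with `<circle>`. Its stroke #ff8800 means engrave at S360, F2857. After flipping Y the toolpath is (80.51,26.95) → (77.92,33.19) → (71.68,35.78) → (65.44,33.19) → (62.85,26.95) → (65.44,20.71) → (71.68,18.12) → (77.92,20.71) → (80.51,26.95), returning to the start.

Shape 2 is a line segment drawn with `<path>`. Its stroke #ff8800 means engrave at S360, F2857. After flipping Y the toolpath is (131.13,38.59) → (24.34,66.76).

Shape 3 is a circle drawn with `<circle>`. Its stroke #000000 means score at S394, F1439. After flipping Y the toolpath is (70.41,40.02) → (66.48,49.52) → (56.98,53.45) → (47.48,49.52) → (43.55,40.02) → (47.48,30.52) → (56.98,26.59) → (66.48,30.52) → (70.41,40.02), returning to the start.

Shape 4 is a rectangle drawn with `<rect>`. Its stroke #ff00ff means cut at S755, F1180. After flipping Y the toolpath is (54.32,89.27) → (158.71,89.27) → (158.71,71.77) → (54.32,71.77) → (54.32,89.27), returning to the start.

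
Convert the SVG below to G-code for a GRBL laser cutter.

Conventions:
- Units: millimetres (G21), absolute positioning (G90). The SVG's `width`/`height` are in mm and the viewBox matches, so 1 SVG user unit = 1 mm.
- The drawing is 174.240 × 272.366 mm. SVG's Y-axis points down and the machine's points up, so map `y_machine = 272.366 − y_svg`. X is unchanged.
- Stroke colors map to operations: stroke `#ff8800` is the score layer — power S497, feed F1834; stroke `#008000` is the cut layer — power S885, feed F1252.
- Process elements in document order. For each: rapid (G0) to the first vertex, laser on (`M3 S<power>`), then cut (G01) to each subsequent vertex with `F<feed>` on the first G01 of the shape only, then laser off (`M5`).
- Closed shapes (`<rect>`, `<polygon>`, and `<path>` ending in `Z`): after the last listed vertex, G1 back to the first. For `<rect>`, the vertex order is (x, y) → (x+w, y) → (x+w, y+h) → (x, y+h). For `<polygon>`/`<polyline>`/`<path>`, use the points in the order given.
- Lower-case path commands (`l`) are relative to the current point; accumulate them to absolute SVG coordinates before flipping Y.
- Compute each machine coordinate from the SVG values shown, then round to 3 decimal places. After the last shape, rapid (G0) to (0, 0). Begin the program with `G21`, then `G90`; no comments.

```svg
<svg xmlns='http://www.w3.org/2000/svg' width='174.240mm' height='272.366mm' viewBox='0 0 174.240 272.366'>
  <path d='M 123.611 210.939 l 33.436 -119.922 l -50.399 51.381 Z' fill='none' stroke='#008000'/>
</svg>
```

Since the viewBox matches the mm dimensions, user units are millimetres directly. The only transform is the Y-flip y_m = 272.366 − y_svg.

Shape 1 is a closed polygon drawn with `<path>`. Its stroke #008000 means cut at S885, F1252. After flipping Y the toolpath is (123.611,61.427) → (157.047,181.349) → (106.648,129.968) → (123.611,61.427), returning to the start.

G21
G90
G0 X123.611 Y61.427
M3 S885
G01 X157.047 Y181.349 F1252
G01 X106.648 Y129.968
G01 X123.611 Y61.427
M5
G0 X0.000 Y0.000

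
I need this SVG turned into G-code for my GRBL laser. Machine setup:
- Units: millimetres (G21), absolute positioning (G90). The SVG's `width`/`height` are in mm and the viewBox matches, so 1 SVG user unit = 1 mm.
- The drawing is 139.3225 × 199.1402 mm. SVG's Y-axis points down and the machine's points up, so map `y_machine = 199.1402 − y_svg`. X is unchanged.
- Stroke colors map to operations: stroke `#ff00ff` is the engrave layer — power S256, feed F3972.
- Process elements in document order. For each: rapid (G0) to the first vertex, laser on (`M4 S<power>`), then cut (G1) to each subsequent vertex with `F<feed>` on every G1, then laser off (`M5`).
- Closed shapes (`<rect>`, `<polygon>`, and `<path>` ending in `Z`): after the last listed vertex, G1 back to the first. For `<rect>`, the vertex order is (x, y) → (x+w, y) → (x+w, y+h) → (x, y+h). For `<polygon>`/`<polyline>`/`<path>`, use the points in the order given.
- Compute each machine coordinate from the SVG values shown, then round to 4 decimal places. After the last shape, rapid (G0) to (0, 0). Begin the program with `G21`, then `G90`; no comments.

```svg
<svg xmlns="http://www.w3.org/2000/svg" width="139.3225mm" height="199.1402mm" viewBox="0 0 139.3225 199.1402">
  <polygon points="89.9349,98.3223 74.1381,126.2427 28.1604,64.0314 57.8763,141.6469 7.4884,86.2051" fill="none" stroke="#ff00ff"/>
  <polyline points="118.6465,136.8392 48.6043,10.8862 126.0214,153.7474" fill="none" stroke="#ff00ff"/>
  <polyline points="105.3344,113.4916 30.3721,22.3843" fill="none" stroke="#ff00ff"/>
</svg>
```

G21
G90
G0 X89.9349 Y100.8179
M4 S256
G1 X74.1381 Y72.8975 F3972
G1 X28.1604 Y135.1088 F3972
G1 X57.8763 Y57.4933 F3972
G1 X7.4884 Y112.9351 F3972
G1 X89.9349 Y100.8179 F3972
M5
G0 X118.6465 Y62.3010
M4 S256
G1 X48.6043 Y188.2540 F3972
G1 X126.0214 Y45.3928 F3972
M5
G0 X105.3344 Y85.6486
M4 S256
G1 X30.3721 Y176.7559 F3972
M5
G0 X0.0000 Y0.0000

1 u = 1 mm; y_m = 199.1402 − y.

[1] `<polygon>` closed polygon, #ff00ff→engrave S256 F3972: (89.9349,100.8179) → (74.1381,72.8975) → (28.1604,135.1088) → (57.8763,57.4933) → (7.4884,112.9351) → (89.9349,100.8179) (closed)

[2] `<polyline>` open polyline, #ff00ff→engrave S256 F3972: (118.6465,62.3010) → (48.6043,188.2540) → (126.0214,45.3928)

[3] `<polyline>` line segment, #ff00ff→engrave S256 F3972: (105.3344,85.6486) → (30.3721,176.7559)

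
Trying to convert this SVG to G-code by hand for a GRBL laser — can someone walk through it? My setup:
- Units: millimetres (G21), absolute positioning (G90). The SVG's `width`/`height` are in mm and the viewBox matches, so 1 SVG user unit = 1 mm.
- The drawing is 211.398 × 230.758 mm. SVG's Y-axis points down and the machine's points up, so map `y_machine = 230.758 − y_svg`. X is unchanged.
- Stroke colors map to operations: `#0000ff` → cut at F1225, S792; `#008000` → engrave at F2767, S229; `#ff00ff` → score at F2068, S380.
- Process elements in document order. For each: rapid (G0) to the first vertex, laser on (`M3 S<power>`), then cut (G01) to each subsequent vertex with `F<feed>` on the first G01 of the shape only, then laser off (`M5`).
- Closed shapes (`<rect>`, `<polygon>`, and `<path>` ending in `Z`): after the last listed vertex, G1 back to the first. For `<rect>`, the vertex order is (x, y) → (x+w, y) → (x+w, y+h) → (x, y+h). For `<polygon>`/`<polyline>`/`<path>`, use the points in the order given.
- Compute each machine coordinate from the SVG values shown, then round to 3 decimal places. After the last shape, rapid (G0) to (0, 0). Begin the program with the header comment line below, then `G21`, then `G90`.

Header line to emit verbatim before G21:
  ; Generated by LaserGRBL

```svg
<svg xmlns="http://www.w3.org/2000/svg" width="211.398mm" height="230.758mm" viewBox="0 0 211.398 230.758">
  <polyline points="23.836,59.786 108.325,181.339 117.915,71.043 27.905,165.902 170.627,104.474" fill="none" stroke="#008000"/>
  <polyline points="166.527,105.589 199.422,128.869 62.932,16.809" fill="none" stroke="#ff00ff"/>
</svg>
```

; Generated by LaserGRBL
G21
G90
G0 X23.836 Y170.972
M3 S229
G01 X108.325 Y49.419 F2767
G01 X117.915 Y159.715
G01 X27.905 Y64.856
G01 X170.627 Y126.284
M5
G0 X166.527 Y125.169
M3 S380
G01 X199.422 Y101.889 F2068
G01 X62.932 Y213.949
M5
G0 X0.000 Y0.000

viewBox `0 0 211.398 230.758` with mm width/height → 1 unit = 1 mm. Flip: y_m = 230.758 − y_svg.

**Shape 1** — `<polyline>` open polyline, stroke `#008000` → engrave (S229, F2767). Machine vertices: (23.836,170.972) → (108.325,49.419) → (117.915,159.715) → (27.905,64.856) → (170.627,126.284). Open path.

**Shape 2** — `<polyline>` open polyline, stroke `#ff00ff` → score (S380, F2068). Machine vertices: (166.527,125.169) → (199.422,101.889) → (62.932,213.949). Open path.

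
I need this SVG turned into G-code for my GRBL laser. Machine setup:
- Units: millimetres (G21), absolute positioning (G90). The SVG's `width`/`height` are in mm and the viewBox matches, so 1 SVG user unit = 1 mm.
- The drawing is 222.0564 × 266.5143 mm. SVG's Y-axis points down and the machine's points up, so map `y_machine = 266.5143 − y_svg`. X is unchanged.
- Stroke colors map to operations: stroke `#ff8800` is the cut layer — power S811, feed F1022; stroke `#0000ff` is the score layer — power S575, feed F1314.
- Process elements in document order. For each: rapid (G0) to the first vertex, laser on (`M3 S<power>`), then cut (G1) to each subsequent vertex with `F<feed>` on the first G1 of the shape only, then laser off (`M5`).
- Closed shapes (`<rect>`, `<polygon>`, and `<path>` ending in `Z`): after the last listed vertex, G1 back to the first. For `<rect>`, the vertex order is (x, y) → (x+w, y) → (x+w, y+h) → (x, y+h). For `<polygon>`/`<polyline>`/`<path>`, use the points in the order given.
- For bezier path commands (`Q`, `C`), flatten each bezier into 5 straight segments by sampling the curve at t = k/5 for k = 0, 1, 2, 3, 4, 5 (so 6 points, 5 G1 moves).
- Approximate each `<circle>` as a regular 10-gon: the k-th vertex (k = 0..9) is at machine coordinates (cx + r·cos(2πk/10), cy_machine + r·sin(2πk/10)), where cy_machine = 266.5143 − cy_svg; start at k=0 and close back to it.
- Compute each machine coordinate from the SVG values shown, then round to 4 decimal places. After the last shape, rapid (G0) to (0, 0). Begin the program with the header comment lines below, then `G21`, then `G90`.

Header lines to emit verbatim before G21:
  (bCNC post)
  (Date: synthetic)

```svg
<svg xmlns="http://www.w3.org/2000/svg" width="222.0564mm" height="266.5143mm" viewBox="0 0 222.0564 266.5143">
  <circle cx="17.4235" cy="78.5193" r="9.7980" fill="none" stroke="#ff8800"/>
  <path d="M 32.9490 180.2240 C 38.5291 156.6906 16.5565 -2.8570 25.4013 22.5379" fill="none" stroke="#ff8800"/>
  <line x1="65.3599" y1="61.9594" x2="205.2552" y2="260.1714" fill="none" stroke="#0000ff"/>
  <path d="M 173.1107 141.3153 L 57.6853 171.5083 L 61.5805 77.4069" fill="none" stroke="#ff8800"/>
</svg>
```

(bCNC post)
(Date: synthetic)
G21
G90
G0 X27.2215 Y187.9950
M3 S811
G1 X25.3502 Y193.7541 F1022
G1 X20.4512 Y197.3135
G1 X14.3958 Y197.3135
G1 X9.4968 Y193.7541
G1 X7.6255 Y187.9950
G1 X9.4968 Y182.2359
G1 X14.3958 Y178.6765
G1 X20.4512 Y178.6765
G1 X25.3502 Y182.2359
G1 X27.2215 Y187.9950
M5
G0 X32.9490 Y86.2903
M3 S811
G1 X33.4577 Y114.1644 F1022
G1 X30.1555 Y159.2760
G1 X25.8442 Y206.2191
G1 X23.3255 Y239.5879
G1 X25.4013 Y243.9764
M5
G0 X65.3599 Y204.5549
M3 S575
G1 X205.2552 Y6.3429 F1314
M5
G0 X173.1107 Y125.1990
M3 S811
G1 X57.6853 Y95.0060 F1022
G1 X61.5805 Y189.1074
M5
G0 X0.0000 Y0.0000

1 u = 1 mm; y_m = 266.5143 − y.

[1] `<circle>` circle, #ff8800→cut S811 F1022: (27.2215,187.9950) → (25.3502,193.7541) → (20.4512,197.3135) → (14.3958,197.3135) → (9.4968,193.7541) → (7.6255,187.9950) → (9.4968,182.2359) → (14.3958,178.6765) → (20.4512,178.6765) → (25.3502,182.2359) → (27.2215,187.9950) (closed)

[2] `<path>` cubic bezier, #ff8800→cut S811 F1022: (32.9490,86.2903) → (33.4577,114.1644) → (30.1555,159.2760) → (25.8442,206.2191) → (23.3255,239.5879) → (25.4013,243.9764)

[3] `<line>` line segment, #0000ff→score S575 F1314: (65.3599,204.5549) → (205.2552,6.3429)

[4] `<path>` open polyline, #ff8800→cut S811 F1022: (173.1107,125.1990) → (57.6853,95.0060) → (61.5805,189.1074)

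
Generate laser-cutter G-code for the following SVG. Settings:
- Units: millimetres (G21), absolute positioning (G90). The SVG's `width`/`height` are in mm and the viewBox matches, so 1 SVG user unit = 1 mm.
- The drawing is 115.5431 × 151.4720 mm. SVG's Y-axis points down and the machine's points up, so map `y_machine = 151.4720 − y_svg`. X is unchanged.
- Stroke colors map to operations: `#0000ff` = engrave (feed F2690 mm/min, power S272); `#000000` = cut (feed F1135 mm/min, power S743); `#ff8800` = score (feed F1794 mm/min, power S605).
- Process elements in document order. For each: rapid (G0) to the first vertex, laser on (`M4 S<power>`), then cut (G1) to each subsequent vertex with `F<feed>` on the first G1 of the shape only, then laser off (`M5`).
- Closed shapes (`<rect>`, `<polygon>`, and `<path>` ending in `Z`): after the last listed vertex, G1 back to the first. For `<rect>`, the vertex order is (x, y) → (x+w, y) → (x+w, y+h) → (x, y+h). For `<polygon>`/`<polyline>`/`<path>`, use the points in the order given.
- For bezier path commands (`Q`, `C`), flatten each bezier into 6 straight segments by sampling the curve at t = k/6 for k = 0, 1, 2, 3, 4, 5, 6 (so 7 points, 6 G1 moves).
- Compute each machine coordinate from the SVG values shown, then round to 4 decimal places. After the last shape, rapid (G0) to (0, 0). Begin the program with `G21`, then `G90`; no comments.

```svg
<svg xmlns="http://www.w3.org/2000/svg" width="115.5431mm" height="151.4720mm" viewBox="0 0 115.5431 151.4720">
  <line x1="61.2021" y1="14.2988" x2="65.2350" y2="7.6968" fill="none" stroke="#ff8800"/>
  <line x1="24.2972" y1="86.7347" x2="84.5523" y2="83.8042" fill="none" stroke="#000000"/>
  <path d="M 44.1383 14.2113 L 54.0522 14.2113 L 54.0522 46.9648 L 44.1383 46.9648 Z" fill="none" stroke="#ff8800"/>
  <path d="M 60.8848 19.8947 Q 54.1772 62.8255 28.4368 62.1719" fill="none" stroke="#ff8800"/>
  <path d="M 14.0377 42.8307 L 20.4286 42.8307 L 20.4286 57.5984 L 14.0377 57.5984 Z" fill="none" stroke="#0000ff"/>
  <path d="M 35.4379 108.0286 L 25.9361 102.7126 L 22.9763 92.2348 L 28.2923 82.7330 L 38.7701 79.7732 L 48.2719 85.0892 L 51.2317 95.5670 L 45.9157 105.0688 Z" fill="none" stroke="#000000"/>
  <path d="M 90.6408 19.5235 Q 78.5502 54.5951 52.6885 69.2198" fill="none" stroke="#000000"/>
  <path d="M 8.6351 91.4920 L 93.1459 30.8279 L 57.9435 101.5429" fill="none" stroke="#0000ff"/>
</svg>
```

G21
G90
G0 X61.2021 Y137.1732
M4 S605
G1 X65.2350 Y143.7752 F1794
M5
G0 X24.2972 Y64.7373
M4 S743
G1 X84.5523 Y67.6678 F1135
M5
G0 X44.1383 Y137.2607
M4 S605
G1 X54.0522 Y137.2607 F1794
G1 X54.0522 Y104.5072
G1 X44.1383 Y104.5072
G1 X44.1383 Y137.2607
M5
G0 X60.8848 Y131.5773
M4 S605
G1 X58.1202 Y118.4777 F1794
G1 X54.2983 Y107.7995
G1 X49.4190 Y99.5426
G1 X43.4823 Y93.7071
G1 X36.4882 Y90.2929
G1 X28.4368 Y89.3001
M5
G0 X14.0377 Y108.6413
M4 S272
G1 X20.4286 Y108.6413 F2690
G1 X20.4286 Y93.8736
G1 X14.0377 Y93.8736
G1 X14.0377 Y108.6413
M5
G0 X35.4379 Y43.4434
M4 S743
G1 X25.9361 Y48.7594 F1135
G1 X22.9763 Y59.2372
G1 X28.2923 Y68.7390
G1 X38.7701 Y71.6988
G1 X48.2719 Y66.3828
G1 X51.2317 Y55.9050
G1 X45.9157 Y46.4032
G1 X35.4379 Y43.4434
M5
G0 X90.6408 Y131.9485
M4 S743
G1 X86.2281 Y120.8259 F1135
G1 X81.0503 Y110.8393
G1 X75.1074 Y101.9886
G1 X68.3995 Y94.2739
G1 X60.9265 Y87.6951
G1 X52.6885 Y82.2522
M5
G0 X8.6351 Y59.9800
M4 S272
G1 X93.1459 Y120.6441 F2690
G1 X57.9435 Y49.9291
M5
G0 X0.0000 Y0.0000

1 u = 1 mm; y_m = 151.4720 − y.

[1] `<line>` line segment, #ff8800→score S605 F1794: (61.2021,137.1732) → (65.2350,143.7752)

[2] `<line>` line segment, #000000→cut S743 F1135: (24.2972,64.7373) → (84.5523,67.6678)

[3] `<path>` rectangle, #ff8800→score S605 F1794: (44.1383,137.2607) → (54.0522,137.2607) → (54.0522,104.5072) → (44.1383,104.5072) → (44.1383,137.2607) (closed)

[4] `<path>` quadratic bezier, #ff8800→score S605 F1794: (60.8848,131.5773) → (58.1202,118.4777) → (54.2983,107.7995) → (49.4190,99.5426) → (43.4823,93.7071) → (36.4882,90.2929) → (28.4368,89.3001)

[5] `<path>` rectangle, #0000ff→engrave S272 F2690: (14.0377,108.6413) → (20.4286,108.6413) → (20.4286,93.8736) → (14.0377,93.8736) → (14.0377,108.6413) (closed)

[6] `<path>` regular polygon, #000000→cut S743 F1135: (35.4379,43.4434) → (25.9361,48.7594) → (22.9763,59.2372) → (28.2923,68.7390) → (38.7701,71.6988) → (48.2719,66.3828) → (51.2317,55.9050) → (45.9157,46.4032) → (35.4379,43.4434) (closed)

[7] `<path>` quadratic bezier, #000000→cut S743 F1135: (90.6408,131.9485) → (86.2281,120.8259) → (81.0503,110.8393) → (75.1074,101.9886) → (68.3995,94.2739) → (60.9265,87.6951) → (52.6885,82.2522)

[8] `<path>` open polyline, #0000ff→engrave S272 F2690: (8.6351,59.9800) → (93.1459,120.6441) → (57.9435,49.9291)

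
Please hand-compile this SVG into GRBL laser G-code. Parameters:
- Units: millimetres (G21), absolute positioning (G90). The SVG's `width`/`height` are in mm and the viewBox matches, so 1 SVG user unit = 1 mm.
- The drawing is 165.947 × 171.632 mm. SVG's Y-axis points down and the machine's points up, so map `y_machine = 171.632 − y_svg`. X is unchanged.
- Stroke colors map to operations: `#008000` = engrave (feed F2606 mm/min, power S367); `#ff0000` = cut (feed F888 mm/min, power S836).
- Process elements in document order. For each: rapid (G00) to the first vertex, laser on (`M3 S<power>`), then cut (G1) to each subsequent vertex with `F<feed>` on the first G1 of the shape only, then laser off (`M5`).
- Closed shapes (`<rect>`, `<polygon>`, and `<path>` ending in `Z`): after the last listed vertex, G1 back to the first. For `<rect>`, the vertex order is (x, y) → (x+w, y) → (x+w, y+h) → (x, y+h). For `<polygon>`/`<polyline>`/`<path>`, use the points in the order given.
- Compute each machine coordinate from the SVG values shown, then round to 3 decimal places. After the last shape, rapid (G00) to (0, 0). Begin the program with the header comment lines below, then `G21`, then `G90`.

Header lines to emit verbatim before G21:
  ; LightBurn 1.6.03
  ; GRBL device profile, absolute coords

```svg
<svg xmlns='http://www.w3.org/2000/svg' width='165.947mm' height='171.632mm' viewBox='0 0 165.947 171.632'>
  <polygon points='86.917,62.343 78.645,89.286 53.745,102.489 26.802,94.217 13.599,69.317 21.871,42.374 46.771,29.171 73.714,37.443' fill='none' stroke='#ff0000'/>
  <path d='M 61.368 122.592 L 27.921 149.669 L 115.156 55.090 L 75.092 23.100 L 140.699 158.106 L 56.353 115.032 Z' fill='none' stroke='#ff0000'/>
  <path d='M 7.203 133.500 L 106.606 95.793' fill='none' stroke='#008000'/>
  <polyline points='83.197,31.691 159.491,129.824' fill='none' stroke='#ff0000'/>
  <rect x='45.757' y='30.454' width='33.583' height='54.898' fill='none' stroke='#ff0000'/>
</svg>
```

viewBox `0 0 165.947 171.632` with mm width/height → 1 unit = 1 mm. Flip: y_m = 171.632 − y_svg.

**Shape 1** — `<polygon>` regular polygon, stroke `#ff0000` → cut (S836, F888). Machine vertices: (86.917,109.289) → (78.645,82.346) → (53.745,69.143) → (26.802,77.415) → (13.599,102.315) → (21.871,129.258) → (46.771,142.461) → (73.714,134.189) → (86.917,109.289). Closed: final G1 returns to the first vertex.

**Shape 2** — `<path>` closed polygon, stroke `#ff0000` → cut (S836, F888). Machine vertices: (61.368,49.040) → (27.921,21.963) → (115.156,116.542) → (75.092,148.532) → (140.699,13.526) → (56.353,56.600) → (61.368,49.040). Closed: final G1 returns to the first vertex.

**Shape 3** — `<path>` line segment, stroke `#008000` → engrave (S367, F2606). Machine vertices: (7.203,38.132) → (106.606,75.839). Open path.

**Shape 4** — `<polyline>` line segment, stroke `#ff0000` → cut (S836, F888). Machine vertices: (83.197,139.941) → (159.491,41.808). Open path.

**Shape 5** — `<rect>` rectangle, stroke `#ff0000` → cut (S836, F888). Machine vertices: (45.757,141.178) → (79.340,141.178) → (79.340,86.280) → (45.757,86.280) → (45.757,141.178). Closed: final G1 returns to the first vertex.

; LightBurn 1.6.03
; GRBL device profile, absolute coords
G21
G90
G00 X86.917 Y109.289
M3 S836
G1 X78.645 Y82.346 F888
G1 X53.745 Y69.143
G1 X26.802 Y77.415
G1 X13.599 Y102.315
G1 X21.871 Y129.258
G1 X46.771 Y142.461
G1 X73.714 Y134.189
G1 X86.917 Y109.289
M5
G00 X61.368 Y49.040
M3 S836
G1 X27.921 Y21.963 F888
G1 X115.156 Y116.542
G1 X75.092 Y148.532
G1 X140.699 Y13.526
G1 X56.353 Y56.600
G1 X61.368 Y49.040
M5
G00 X7.203 Y38.132
M3 S367
G1 X106.606 Y75.839 F2606
M5
G00 X83.197 Y139.941
M3 S836
G1 X159.491 Y41.808 F888
M5
G00 X45.757 Y141.178
M3 S836
G1 X79.340 Y141.178 F888
G1 X79.340 Y86.280
G1 X45.757 Y86.280
G1 X45.757 Y141.178
M5
G00 X0.000 Y0.000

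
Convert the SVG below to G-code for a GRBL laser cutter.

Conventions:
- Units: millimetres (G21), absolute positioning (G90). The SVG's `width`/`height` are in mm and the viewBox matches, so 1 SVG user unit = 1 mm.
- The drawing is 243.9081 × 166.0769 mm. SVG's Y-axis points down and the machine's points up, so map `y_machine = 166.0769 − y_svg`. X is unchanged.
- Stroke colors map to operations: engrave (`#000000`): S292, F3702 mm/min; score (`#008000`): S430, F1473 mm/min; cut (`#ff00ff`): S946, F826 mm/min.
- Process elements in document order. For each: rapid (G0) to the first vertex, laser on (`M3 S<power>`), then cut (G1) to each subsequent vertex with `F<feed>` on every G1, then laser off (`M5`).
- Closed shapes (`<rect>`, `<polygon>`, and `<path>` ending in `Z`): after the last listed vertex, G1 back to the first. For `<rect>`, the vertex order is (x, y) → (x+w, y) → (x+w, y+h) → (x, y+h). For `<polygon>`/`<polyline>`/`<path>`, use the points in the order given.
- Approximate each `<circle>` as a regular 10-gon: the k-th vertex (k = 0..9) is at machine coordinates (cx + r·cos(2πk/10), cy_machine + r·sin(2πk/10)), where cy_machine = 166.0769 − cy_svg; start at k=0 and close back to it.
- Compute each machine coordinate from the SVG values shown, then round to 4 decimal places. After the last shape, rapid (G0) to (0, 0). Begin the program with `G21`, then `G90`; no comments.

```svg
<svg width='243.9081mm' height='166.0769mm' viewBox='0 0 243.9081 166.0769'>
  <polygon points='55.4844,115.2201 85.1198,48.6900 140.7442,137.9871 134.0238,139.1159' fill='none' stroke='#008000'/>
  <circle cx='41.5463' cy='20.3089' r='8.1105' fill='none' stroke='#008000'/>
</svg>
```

viewBox `0 0 243.9081 166.0769` with mm width/height → 1 unit = 1 mm. Flip: y_m = 166.0769 − y_svg.

**Shape 1** — `<polygon>` closed polygon, stroke `#008000` → score (S430, F1473). Machine vertices: (55.4844,50.8568) → (85.1198,117.3869) → (140.7442,28.0898) → (134.0238,26.9610) → (55.4844,50.8568). Closed: final G1 returns to the first vertex.

**Shape 2** — `<circle>` circle, stroke `#008000` → score (S430, F1473). Machine vertices: (49.6568,145.7680) → (48.1078,150.5352) → (44.0526,153.4815) → (39.0400,153.4815) → (34.9848,150.5352) → (33.4358,145.7680) → (34.9848,141.0008) → (39.0400,138.0545) → (44.0526,138.0545) → (48.1078,141.0008) → (49.6568,145.7680). Closed: final G1 returns to the first vertex.

G21
G90
G0 X55.4844 Y50.8568
M3 S430
G1 X85.1198 Y117.3869 F1473
G1 X140.7442 Y28.0898 F1473
G1 X134.0238 Y26.9610 F1473
G1 X55.4844 Y50.8568 F1473
M5
G0 X49.6568 Y145.7680
M3 S430
G1 X48.1078 Y150.5352 F1473
G1 X44.0526 Y153.4815 F1473
G1 X39.0400 Y153.4815 F1473
G1 X34.9848 Y150.5352 F1473
G1 X33.4358 Y145.7680 F1473
G1 X34.9848 Y141.0008 F1473
G1 X39.0400 Y138.0545 F1473
G1 X44.0526 Y138.0545 F1473
G1 X48.1078 Y141.0008 F1473
G1 X49.6568 Y145.7680 F1473
M5
G0 X0.0000 Y0.0000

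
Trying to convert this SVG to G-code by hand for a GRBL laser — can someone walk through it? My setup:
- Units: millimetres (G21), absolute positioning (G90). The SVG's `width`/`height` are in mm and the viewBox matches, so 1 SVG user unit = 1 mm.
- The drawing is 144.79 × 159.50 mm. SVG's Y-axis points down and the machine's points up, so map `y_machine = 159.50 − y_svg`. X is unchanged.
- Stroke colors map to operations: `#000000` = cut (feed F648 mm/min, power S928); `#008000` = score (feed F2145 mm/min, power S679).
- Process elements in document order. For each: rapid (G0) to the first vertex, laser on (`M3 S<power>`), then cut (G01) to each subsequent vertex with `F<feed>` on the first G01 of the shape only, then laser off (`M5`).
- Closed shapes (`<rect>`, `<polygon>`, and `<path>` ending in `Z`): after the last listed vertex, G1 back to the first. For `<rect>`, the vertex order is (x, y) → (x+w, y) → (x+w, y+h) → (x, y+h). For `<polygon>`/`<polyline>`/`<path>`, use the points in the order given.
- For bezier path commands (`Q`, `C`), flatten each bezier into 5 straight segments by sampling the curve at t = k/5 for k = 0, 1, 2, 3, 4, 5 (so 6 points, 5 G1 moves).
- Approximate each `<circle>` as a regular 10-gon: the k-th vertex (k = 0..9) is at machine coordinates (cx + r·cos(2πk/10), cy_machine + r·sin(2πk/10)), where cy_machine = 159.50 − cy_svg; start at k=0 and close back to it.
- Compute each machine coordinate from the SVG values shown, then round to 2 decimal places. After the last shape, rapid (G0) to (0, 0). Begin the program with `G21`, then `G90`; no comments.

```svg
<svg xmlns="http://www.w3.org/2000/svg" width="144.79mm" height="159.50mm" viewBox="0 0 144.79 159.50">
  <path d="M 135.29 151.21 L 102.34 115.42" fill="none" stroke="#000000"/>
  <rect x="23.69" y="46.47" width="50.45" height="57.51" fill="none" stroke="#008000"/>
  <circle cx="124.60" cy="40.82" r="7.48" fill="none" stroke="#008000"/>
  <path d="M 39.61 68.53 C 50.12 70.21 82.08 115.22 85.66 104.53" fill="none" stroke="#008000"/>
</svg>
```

G21
G90
G0 X135.29 Y8.29
M3 S928
G01 X102.34 Y44.08 F648
M5
G0 X23.69 Y113.03
M3 S679
G01 X74.14 Y113.03 F2145
G01 X74.14 Y55.52
G01 X23.69 Y55.52
G01 X23.69 Y113.03
M5
G0 X132.08 Y118.68
M3 S679
G01 X130.65 Y123.08 F2145
G01 X126.91 Y125.79
G01 X122.29 Y125.79
G01 X118.55 Y123.08
G01 X117.12 Y118.68
G01 X118.55 Y114.28
G01 X122.29 Y111.57
G01 X126.91 Y111.57
G01 X130.65 Y114.28
G01 X132.08 Y118.68
M5
G0 X39.61 Y90.97
M3 S679
G01 X48.09 Y85.55 F2145
G01 X59.33 Y74.49
G01 X70.93 Y62.54
G01 X80.51 Y54.45
G01 X85.66 Y54.97
M5
G0 X0.00 Y0.00

Since the viewBox matches the mm dimensions, user units are millimetres directly. The only transform is the Y-flip y_m = 159.50 − y_svg.

Shape 1 is a line segment drawn with `<path>`. Its stroke #000000 means cut at S928, F648. After flipping Y the toolpath is (135.29,8.29) → (102.34,44.08).

Shape 2 is a rectangle drawn with `<rect>`. Its stroke #008000 means score at S679, F2145. After flipping Y the toolpath is (23.69,113.03) → (74.14,113.03) → (74.14,55.52) → (23.69,55.52) → (23.69,113.03), returning to the start.

Shape 3 is a circle drawn with `<circle>`. Its stroke #008000 means score at S679, F2145. After flipping Y the toolpath is (132.08,118.68) → (130.65,123.08) → (126.91,125.79) → (122.29,125.79) → (118.55,123.08) → (117.12,118.68) → (118.55,114.28) → (122.29,111.57) → (126.91,111.57) → (130.65,114.28) → (132.08,118.68), returning to the start.

Shape 4 is a cubic bezier drawn with `<path>`. Its stroke #008000 means score at S679, F2145. After flipping Y the toolpath is (39.61,90.97) → (48.09,85.55) → (59.33,74.49) → (70.93,62.54) → (80.51,54.45) → (85.66,54.97).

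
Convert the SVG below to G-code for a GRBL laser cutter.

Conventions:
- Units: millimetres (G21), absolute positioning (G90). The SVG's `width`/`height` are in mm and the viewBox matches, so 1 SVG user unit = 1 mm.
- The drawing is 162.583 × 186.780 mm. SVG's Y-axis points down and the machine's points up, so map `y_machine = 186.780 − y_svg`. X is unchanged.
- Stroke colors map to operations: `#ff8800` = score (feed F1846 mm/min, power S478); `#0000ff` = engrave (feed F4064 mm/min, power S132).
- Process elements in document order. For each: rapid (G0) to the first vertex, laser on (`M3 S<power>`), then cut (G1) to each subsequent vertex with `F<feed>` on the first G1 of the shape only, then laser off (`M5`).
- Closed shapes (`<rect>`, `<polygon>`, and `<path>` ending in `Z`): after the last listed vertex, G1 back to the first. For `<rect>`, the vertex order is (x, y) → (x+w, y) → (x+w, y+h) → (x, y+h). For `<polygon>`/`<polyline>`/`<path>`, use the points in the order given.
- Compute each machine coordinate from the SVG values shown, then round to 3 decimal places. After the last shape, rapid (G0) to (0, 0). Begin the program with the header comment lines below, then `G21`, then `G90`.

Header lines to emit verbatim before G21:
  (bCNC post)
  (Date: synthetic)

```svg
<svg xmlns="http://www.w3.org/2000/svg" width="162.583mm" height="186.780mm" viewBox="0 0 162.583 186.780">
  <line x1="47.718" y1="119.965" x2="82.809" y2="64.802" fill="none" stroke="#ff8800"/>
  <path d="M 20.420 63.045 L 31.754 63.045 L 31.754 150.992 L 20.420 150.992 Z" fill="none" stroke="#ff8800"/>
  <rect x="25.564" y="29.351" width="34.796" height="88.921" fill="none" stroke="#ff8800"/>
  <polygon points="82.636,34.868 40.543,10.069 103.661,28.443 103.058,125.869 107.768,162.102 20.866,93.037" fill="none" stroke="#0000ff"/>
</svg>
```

viewBox `0 0 162.583 186.780` with mm width/height → 1 unit = 1 mm. Flip: y_m = 186.780 − y_svg.

**Shape 1** — `<line>` line segment, stroke `#ff8800` → score (S478, F1846). Machine vertices: (47.718,66.815) → (82.809,121.978). Open path.

**Shape 2** — `<path>` rectangle, stroke `#ff8800` → score (S478, F1846). Machine vertices: (20.420,123.735) → (31.754,123.735) → (31.754,35.788) → (20.420,35.788) → (20.420,123.735). Closed: final G1 returns to the first vertex.

**Shape 3** — `<rect>` rectangle, stroke `#ff8800` → score (S478, F1846). Machine vertices: (25.564,157.429) → (60.360,157.429) → (60.360,68.508) → (25.564,68.508) → (25.564,157.429). Closed: final G1 returns to the first vertex.

**Shape 4** — `<polygon>` closed polygon, stroke `#0000ff` → engrave (S132, F4064). Machine vertices: (82.636,151.912) → (40.543,176.711) → (103.661,158.337) → (103.058,60.911) → (107.768,24.678) → (20.866,93.743) → (82.636,151.912). Closed: final G1 returns to the first vertex.

(bCNC post)
(Date: synthetic)
G21
G90
G0 X47.718 Y66.815
M3 S478
G1 X82.809 Y121.978 F1846
M5
G0 X20.420 Y123.735
M3 S478
G1 X31.754 Y123.735 F1846
G1 X31.754 Y35.788
G1 X20.420 Y35.788
G1 X20.420 Y123.735
M5
G0 X25.564 Y157.429
M3 S478
G1 X60.360 Y157.429 F1846
G1 X60.360 Y68.508
G1 X25.564 Y68.508
G1 X25.564 Y157.429
M5
G0 X82.636 Y151.912
M3 S132
G1 X40.543 Y176.711 F4064
G1 X103.661 Y158.337
G1 X103.058 Y60.911
G1 X107.768 Y24.678
G1 X20.866 Y93.743
G1 X82.636 Y151.912
M5
G0 X0.000 Y0.000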